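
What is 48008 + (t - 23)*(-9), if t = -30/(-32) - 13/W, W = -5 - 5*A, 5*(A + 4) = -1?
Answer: 385711/8 ≈ 48214.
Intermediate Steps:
A = -21/5 (A = -4 + (1/5)*(-1) = -4 - 1/5 = -21/5 ≈ -4.2000)
W = 16 (W = -5 - 5*(-21/5) = -5 + 21 = 16)
t = 1/8 (t = -30/(-32) - 13/16 = -30*(-1/32) - 13*1/16 = 15/16 - 13/16 = 1/8 ≈ 0.12500)
48008 + (t - 23)*(-9) = 48008 + (1/8 - 23)*(-9) = 48008 - 183/8*(-9) = 48008 + 1647/8 = 385711/8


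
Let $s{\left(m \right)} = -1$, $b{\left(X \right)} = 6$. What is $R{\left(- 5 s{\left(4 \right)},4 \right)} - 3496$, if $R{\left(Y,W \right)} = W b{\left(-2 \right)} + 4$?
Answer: $-3468$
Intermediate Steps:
$R{\left(Y,W \right)} = 4 + 6 W$ ($R{\left(Y,W \right)} = W 6 + 4 = 6 W + 4 = 4 + 6 W$)
$R{\left(- 5 s{\left(4 \right)},4 \right)} - 3496 = \left(4 + 6 \cdot 4\right) - 3496 = \left(4 + 24\right) - 3496 = 28 - 3496 = -3468$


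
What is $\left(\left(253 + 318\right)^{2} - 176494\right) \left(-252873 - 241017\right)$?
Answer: $-73859767830$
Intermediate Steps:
$\left(\left(253 + 318\right)^{2} - 176494\right) \left(-252873 - 241017\right) = \left(571^{2} - 176494\right) \left(-493890\right) = \left(326041 - 176494\right) \left(-493890\right) = 149547 \left(-493890\right) = -73859767830$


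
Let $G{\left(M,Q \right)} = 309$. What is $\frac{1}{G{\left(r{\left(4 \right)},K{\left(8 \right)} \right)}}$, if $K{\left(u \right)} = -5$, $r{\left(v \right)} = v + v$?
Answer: $\frac{1}{309} \approx 0.0032362$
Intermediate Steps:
$r{\left(v \right)} = 2 v$
$\frac{1}{G{\left(r{\left(4 \right)},K{\left(8 \right)} \right)}} = \frac{1}{309}$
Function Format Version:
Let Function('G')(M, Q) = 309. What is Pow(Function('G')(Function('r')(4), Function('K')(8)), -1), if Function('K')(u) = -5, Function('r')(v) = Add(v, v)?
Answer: Rational(1, 309) ≈ 0.0032362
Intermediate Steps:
Function('r')(v) = Mul(2, v)
Pow(Function('G')(Function('r')(4), Function('K')(8)), -1) = Pow(309, -1) = Rational(1, 309)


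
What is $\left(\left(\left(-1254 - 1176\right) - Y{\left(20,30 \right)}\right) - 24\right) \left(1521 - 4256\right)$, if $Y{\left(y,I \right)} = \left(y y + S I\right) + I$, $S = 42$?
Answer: $11333840$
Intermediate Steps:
$Y{\left(y,I \right)} = y^{2} + 43 I$ ($Y{\left(y,I \right)} = \left(y y + 42 I\right) + I = \left(y^{2} + 42 I\right) + I = y^{2} + 43 I$)
$\left(\left(\left(-1254 - 1176\right) - Y{\left(20,30 \right)}\right) - 24\right) \left(1521 - 4256\right) = \left(\left(\left(-1254 - 1176\right) - \left(20^{2} + 43 \cdot 30\right)\right) - 24\right) \left(1521 - 4256\right) = \left(\left(-2430 - \left(400 + 1290\right)\right) - 24\right) \left(-2735\right) = \left(\left(-2430 - 1690\right) - 24\right) \left(-2735\right) = \left(-4120 - 24\right) \left(-2735\right) = \left(-4144\right) \left(-2735\right) = 11333840$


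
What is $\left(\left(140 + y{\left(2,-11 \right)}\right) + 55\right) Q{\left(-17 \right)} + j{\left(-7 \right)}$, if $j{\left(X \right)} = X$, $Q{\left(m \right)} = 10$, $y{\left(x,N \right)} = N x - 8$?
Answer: $1643$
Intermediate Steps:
$y{\left(x,N \right)} = -8 + N x$
$\left(\left(140 + y{\left(2,-11 \right)}\right) + 55\right) Q{\left(-17 \right)} + j{\left(-7 \right)} = \left(\left(140 - 30\right) + 55\right) 10 - 7 = \left(110 + 55\right) 10 - 7 = 165 \cdot 10 - 7 = 1650 - 7 = 1643$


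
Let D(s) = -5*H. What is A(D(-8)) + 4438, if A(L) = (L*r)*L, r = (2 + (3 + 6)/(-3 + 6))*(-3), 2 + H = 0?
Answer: 2938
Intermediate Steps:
H = -2 (H = -2 + 0 = -2)
D(s) = 10 (D(s) = -5*(-2) = 10)
r = -15 (r = (2 + 9/3)*(-3) = (2 + 9*(⅓))*(-3) = (2 + 3)*(-3) = 5*(-3) = -15)
A(L) = -15*L² (A(L) = (L*(-15))*L = (-15*L)*L = -15*L²)
A(D(-8)) + 4438 = -15*10² + 4438 = -15*100 + 4438 = -1500 + 4438 = 2938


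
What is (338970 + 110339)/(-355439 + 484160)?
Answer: 449309/128721 ≈ 3.4906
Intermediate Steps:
(338970 + 110339)/(-355439 + 484160) = 449309/128721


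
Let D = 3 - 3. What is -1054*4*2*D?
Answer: 0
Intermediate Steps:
D = 0
-1054*4*2*D = -1054*4*2*0 = -8432*0 = -1054*0 = 0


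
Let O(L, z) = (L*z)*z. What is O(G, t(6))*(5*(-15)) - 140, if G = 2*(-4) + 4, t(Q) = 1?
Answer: 160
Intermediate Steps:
G = -4 (G = -8 + 4 = -4)
O(L, z) = L*z**2
O(G, t(6))*(5*(-15)) - 140 = (-4*1**2)*(5*(-15)) - 140 = -4*1*(-75) - 140 = -4*(-75) - 140 = 300 - 140 = 160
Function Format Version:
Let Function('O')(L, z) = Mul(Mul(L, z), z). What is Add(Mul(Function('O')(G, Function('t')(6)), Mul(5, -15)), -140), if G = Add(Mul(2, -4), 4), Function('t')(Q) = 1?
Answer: 160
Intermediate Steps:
G = -4 (G = Add(-8, 4) = -4)
Function('O')(L, z) = Mul(L, Pow(z, 2))
Add(Mul(Function('O')(G, Function('t')(6)), Mul(5, -15)), -140) = Add(Mul(Mul(-4, Pow(1, 2)), Mul(5, -15)), -140) = Add(Mul(Mul(-4, 1), -75), -140) = Add(Mul(-4, -75), -140) = Add(300, -140) = 160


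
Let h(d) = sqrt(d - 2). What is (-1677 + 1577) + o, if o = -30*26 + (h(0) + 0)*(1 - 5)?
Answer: -880 - 4*I*sqrt(2) ≈ -880.0 - 5.6569*I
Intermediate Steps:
h(d) = sqrt(-2 + d)
o = -780 - 4*I*sqrt(2) (o = -30*26 + (sqrt(-2 + 0) + 0)*(1 - 5) = -780 + (sqrt(-2) + 0)*(-4) = -780 + (I*sqrt(2) + 0)*(-4) = -780 + (I*sqrt(2))*(-4) = -780 - 4*I*sqrt(2) ≈ -780.0 - 5.6569*I)
(-1677 + 1577) + o = (-1677 + 1577) + (-780 - 4*I*sqrt(2)) = -100 + (-780 - 4*I*sqrt(2)) = -880 - 4*I*sqrt(2)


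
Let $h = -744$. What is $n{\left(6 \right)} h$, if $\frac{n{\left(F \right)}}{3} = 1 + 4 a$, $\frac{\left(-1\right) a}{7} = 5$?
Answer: $310248$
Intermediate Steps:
$a = -35$ ($a = \left(-7\right) 5 = -35$)
$n{\left(F \right)} = -417$ ($n{\left(F \right)} = 3 \left(1 + 4 \left(-35\right)\right) = 3 \left(1 - 140\right) = 3 \left(-139\right) = -417$)
$n{\left(6 \right)} h = \left(-417\right) \left(-744\right) = 310248$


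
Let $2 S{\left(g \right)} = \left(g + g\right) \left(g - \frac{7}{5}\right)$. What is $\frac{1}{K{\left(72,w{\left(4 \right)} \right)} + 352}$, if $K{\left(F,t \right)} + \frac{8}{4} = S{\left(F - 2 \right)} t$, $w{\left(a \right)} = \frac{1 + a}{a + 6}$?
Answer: $\frac{1}{2751} \approx 0.0003635$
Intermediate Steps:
$w{\left(a \right)} = \frac{1 + a}{6 + a}$
$S{\left(g \right)} = g \left(- \frac{7}{5} + g\right)$ ($S{\left(g \right)} = \frac{\left(g + g\right) \left(g - \frac{7}{5}\right)}{2} = \frac{2 g \left(g - \frac{7}{5}\right)}{2} = \frac{2 g \left(- \frac{7}{5} + g\right)}{2} = g \left(- \frac{7}{5} + g\right)$)
$K{\left(F,t \right)} = -2 + \frac{t \left(-17 + 5 F\right) \left(-2 + F\right)}{5}$ ($K{\left(F,t \right)} = -2 + \frac{\left(F - 2\right) \left(-7 + 5 \left(F - 2\right)\right)}{5} t = -2 + \frac{\left(-2 + F\right) \left(-7 + 5 \left(-2 + F\right)\right)}{5} t = -2 + \frac{\left(-2 + F\right) \left(-7 + \left(-10 + 5 F\right)\right)}{5} t = -2 + \frac{\left(-2 + F\right) \left(-17 + 5 F\right)}{5} t = -2 + \frac{\left(-17 + 5 F\right) \left(-2 + F\right)}{5} t = -2 + \frac{t \left(-17 + 5 F\right) \left(-2 + F\right)}{5}$)
$\frac{1}{K{\left(72,w{\left(4 \right)} \right)} + 352} = \frac{1}{\left(-2 + \frac{\frac{1 + 4}{6 + 4} \left(-17 + 5 \cdot 72\right) \left(-2 + 72\right)}{5}\right) + 352} = \frac{1}{\left(-2 + \frac{1}{5} \cdot \frac{1}{10} \cdot 5 \left(-17 + 360\right) 70\right) + 352} = \frac{1}{\left(-2 + \frac{1}{5} \cdot \frac{1}{10} \cdot 5 \cdot 343 \cdot 70\right) + 352} = \frac{1}{\left(-2 + \frac{1}{5} \cdot \frac{1}{2} \cdot 343 \cdot 70\right) + 352} = \frac{1}{\left(-2 + 2401\right) + 352} = \frac{1}{2399 + 352} = \frac{1}{2751}$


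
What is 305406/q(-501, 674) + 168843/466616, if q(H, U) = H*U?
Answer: -14248905819/26260681864 ≈ -0.54259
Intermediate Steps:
305406/q(-501, 674) + 168843/466616 = 305406/((-501*674)) + 168843/466616 = 305406/(-337674) + 168843*(1/466616) = 305406*(-1/337674) + 168843/466616 = -50901/56279 + 168843/466616 = -14248905819/26260681864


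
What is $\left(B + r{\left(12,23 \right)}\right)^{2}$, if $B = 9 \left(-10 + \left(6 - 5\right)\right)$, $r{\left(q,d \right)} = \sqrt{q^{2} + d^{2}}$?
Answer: $\left(81 - \sqrt{673}\right)^{2} \approx 3031.4$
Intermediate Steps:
$r{\left(q,d \right)} = \sqrt{d^{2} + q^{2}}$
$B = -81$ ($B = 9 \left(-10 + \left(6 - 5\right)\right) = 9 \left(-10 + 1\right) = 9 \left(-9\right) = -81$)
$\left(B + r{\left(12,23 \right)}\right)^{2} = \left(-81 + \sqrt{23^{2} + 12^{2}}\right)^{2} = \left(-81 + \sqrt{529 + 144}\right)^{2} = \left(-81 + \sqrt{673}\right)^{2}$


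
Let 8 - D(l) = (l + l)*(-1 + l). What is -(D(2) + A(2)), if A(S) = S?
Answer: -6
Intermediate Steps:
D(l) = 8 - 2*l*(-1 + l) (D(l) = 8 - (l + l)*(-1 + l) = 8 - 2*l*(-1 + l))
-(D(2) + A(2)) = -((8 - 2*2**2 + 2*2) + 2) = -((8 - 2*4 + 4) + 2) = -((8 - 8 + 4) + 2) = -(4 + 2) = -1*6 = -6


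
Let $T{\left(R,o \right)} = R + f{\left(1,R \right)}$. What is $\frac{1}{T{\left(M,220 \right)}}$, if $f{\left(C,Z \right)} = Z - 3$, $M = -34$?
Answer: $- \frac{1}{71} \approx -0.014085$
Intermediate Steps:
$f{\left(C,Z \right)} = -3 + Z$
$T{\left(R,o \right)} = -3 + 2 R$ ($T{\left(R,o \right)} = R + \left(-3 + R\right) = -3 + 2 R$)
$\frac{1}{T{\left(M,220 \right)}} = \frac{1}{-3 + 2 \left(-34\right)} = \frac{1}{-3 - 68} = \frac{1}{-71} = - \frac{1}{71}$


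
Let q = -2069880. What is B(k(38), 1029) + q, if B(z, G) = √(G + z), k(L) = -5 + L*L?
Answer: -2069880 + 2*√617 ≈ -2.0698e+6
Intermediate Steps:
k(L) = -5 + L²
B(k(38), 1029) + q = √(1029 + (-5 + 38²)) - 2069880 = √(1029 + (-5 + 1444)) - 2069880 = √(1029 + 1439) - 2069880 = √2468 - 2069880 = 2*√617 - 2069880 = -2069880 + 2*√617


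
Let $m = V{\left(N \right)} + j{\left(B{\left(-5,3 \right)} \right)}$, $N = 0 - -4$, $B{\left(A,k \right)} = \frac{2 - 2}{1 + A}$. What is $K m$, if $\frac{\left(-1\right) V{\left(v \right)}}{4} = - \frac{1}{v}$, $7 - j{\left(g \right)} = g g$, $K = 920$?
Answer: $7360$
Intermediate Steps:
$B{\left(A,k \right)} = 0$ ($B{\left(A,k \right)} = \frac{0}{1 + A} = 0$)
$j{\left(g \right)} = 7 - g^{2}$ ($j{\left(g \right)} = 7 - g g = 7 - g^{2}$)
$N = 4$ ($N = 0 + 4 = 4$)
$V{\left(v \right)} = \frac{4}{v}$ ($V{\left(v \right)} = - 4 \left(- \frac{1}{v}\right) = \frac{4}{v}$)
$m = 8$ ($m = \frac{4}{4} + \left(7 - 0^{2}\right) = 4 \cdot \frac{1}{4} + \left(7 - 0\right) = 1 + \left(7 + 0\right) = 1 + 7 = 8$)
$K m = 920 \cdot 8 = 7360$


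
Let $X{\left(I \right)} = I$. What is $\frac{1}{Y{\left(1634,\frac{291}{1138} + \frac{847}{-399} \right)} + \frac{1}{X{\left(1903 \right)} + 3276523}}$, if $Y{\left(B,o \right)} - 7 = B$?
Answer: $\frac{3278426}{5379897067} \approx 0.00060938$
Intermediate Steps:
$Y{\left(B,o \right)} = 7 + B$
$\frac{1}{Y{\left(1634,\frac{291}{1138} + \frac{847}{-399} \right)} + \frac{1}{X{\left(1903 \right)} + 3276523}} = \frac{1}{\left(7 + 1634\right) + \frac{1}{1903 + 3276523}} = \frac{1}{1641 + \frac{1}{3278426}} = \frac{1}{\frac{5379897067}{3278426}} = \frac{3278426}{5379897067}$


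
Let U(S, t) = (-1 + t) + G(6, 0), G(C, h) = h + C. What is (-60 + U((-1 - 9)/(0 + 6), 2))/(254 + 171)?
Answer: -53/425 ≈ -0.12471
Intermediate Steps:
G(C, h) = C + h
U(S, t) = 5 + t (U(S, t) = (-1 + t) + (6 + 0) = (-1 + t) + 6 = 5 + t)
(-60 + U((-1 - 9)/(0 + 6), 2))/(254 + 171) = (-60 + (5 + 2))/(254 + 171) = (-60 + 7)/425 = -53*1/425 = -53/425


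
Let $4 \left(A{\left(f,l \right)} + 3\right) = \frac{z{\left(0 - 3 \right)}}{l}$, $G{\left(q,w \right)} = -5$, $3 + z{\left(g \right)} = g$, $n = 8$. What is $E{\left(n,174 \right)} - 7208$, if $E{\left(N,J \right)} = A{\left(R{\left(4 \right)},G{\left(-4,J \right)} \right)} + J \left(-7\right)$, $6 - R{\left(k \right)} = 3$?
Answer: $- \frac{84287}{10} \approx -8428.7$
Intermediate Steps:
$R{\left(k \right)} = 3$ ($R{\left(k \right)} = 6 - 3 = 3$)
$z{\left(g \right)} = -3 + g$
$A{\left(f,l \right)} = -3 - \frac{3}{2 l}$ ($A{\left(f,l \right)} = -3 + \frac{\left(-3 + \left(0 - 3\right)\right) \frac{1}{l}}{4} = -3 + \frac{\left(-3 - 3\right) \frac{1}{l}}{4} = -3 + \frac{\left(-6\right) \frac{1}{l}}{4} = -3 - \frac{3}{2 l}$)
$E{\left(N,J \right)} = - \frac{27}{10} - 7 J$ ($E{\left(N,J \right)} = \left(-3 - \frac{3}{2 \left(-5\right)}\right) + J \left(-7\right) = \left(-3 - - \frac{3}{10}\right) - 7 J = \left(-3 + \frac{3}{10}\right) - 7 J = - \frac{27}{10} - 7 J$)
$E{\left(n,174 \right)} - 7208 = \left(- \frac{27}{10} - 1218\right) - 7208 = - \frac{12207}{10} - 7208 = - \frac{84287}{10}$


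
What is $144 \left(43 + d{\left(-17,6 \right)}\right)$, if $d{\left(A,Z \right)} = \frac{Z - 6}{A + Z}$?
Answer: $6192$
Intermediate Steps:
$d{\left(A,Z \right)} = \frac{-6 + Z}{A + Z}$
$144 \left(43 + d{\left(-17,6 \right)}\right) = 144 \left(43 + \frac{-6 + 6}{-17 + 6}\right) = 144 \left(43 + \frac{1}{-11} \cdot 0\right) = 144 \left(43 - 0\right) = 144 \left(43 + 0\right) = 144 \cdot 43 = 6192$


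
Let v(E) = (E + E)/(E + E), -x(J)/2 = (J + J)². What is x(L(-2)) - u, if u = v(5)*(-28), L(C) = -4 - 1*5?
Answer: -620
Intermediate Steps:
L(C) = -9 (L(C) = -4 - 5 = -9)
x(J) = -8*J² (x(J) = -2*(J + J)² = -2*4*J² = -8*J²)
v(E) = 1 (v(E) = (2*E)/((2*E)) = (2*E)*(1/(2*E)) = 1)
u = -28 (u = 1*(-28) = -28)
x(L(-2)) - u = -8*(-9)² - 1*(-28) = -8*81 + 28 = -648 + 28 = -620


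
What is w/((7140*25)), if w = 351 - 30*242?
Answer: -329/8500 ≈ -0.038706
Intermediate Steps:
w = -6909 (w = 351 - 7260 = -6909)
w/((7140*25)) = -6909/(7140*25) = -6909/178500 = -6909*1/178500 = -329/8500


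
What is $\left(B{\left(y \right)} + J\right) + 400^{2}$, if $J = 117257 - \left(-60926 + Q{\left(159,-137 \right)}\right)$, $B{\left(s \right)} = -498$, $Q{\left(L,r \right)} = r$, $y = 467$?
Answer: $337822$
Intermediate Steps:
$J = 178320$ ($J = 117257 - \left(-60926 - 137\right) = 117257 - -61063 = 117257 + 61063 = 178320$)
$\left(B{\left(y \right)} + J\right) + 400^{2} = \left(-498 + 178320\right) + 400^{2} = 177822 + 160000 = 337822$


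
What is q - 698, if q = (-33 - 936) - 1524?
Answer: -3191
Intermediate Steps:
q = -2493 (q = -969 - 1524 = -2493)
q - 698 = -2493 - 698 = -3191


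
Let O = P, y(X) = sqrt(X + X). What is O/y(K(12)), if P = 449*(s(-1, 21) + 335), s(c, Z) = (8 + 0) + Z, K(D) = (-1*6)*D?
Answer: -40859*I/3 ≈ -13620.0*I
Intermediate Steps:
K(D) = -6*D
y(X) = sqrt(2)*sqrt(X) (y(X) = sqrt(2*X) = sqrt(2)*sqrt(X))
s(c, Z) = 8 + Z
P = 163436 (P = 449*((8 + 21) + 335) = 449*(29 + 335) = 449*364 = 163436)
O = 163436
O/y(K(12)) = 163436/((sqrt(2)*sqrt(-6*12))) = 163436/((sqrt(2)*sqrt(-72))) = 163436/((sqrt(2)*(6*I*sqrt(2)))) = 163436/((12*I)) = 163436*(-I/12) = -40859*I/3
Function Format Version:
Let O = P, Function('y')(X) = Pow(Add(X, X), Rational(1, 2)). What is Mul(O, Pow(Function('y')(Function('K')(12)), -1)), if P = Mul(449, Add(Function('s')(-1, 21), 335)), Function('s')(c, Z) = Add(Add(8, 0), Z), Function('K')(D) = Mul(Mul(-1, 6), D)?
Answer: Mul(Rational(-40859, 3), I) ≈ Mul(-13620., I)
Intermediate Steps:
Function('K')(D) = Mul(-6, D)
Function('y')(X) = Mul(Pow(2, Rational(1, 2)), Pow(X, Rational(1, 2))) (Function('y')(X) = Pow(Mul(2, X), Rational(1, 2)) = Mul(Pow(2, Rational(1, 2)), Pow(X, Rational(1, 2))))
Function('s')(c, Z) = Add(8, Z)
P = 163436 (P = Mul(449, Add(Add(8, 21), 335)) = Mul(449, Add(29, 335)) = Mul(449, 364) = 163436)
O = 163436
Mul(O, Pow(Function('y')(Function('K')(12)), -1)) = Mul(163436, Pow(Mul(Pow(2, Rational(1, 2)), Pow(Mul(-6, 12), Rational(1, 2))), -1)) = Mul(163436, Pow(Mul(Pow(2, Rational(1, 2)), Pow(-72, Rational(1, 2))), -1)) = Mul(163436, Pow(Mul(Pow(2, Rational(1, 2)), Mul(6, I, Pow(2, Rational(1, 2)))), -1)) = Mul(163436, Pow(Mul(12, I), -1)) = Mul(163436, Mul(Rational(-1, 12), I)) = Mul(Rational(-40859, 3), I)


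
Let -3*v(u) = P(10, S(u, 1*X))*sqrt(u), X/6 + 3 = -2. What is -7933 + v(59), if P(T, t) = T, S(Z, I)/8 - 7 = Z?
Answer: -7933 - 10*sqrt(59)/3 ≈ -7958.6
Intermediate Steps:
X = -30 (X = -18 + 6*(-2) = -18 - 12 = -30)
S(Z, I) = 56 + 8*Z
v(u) = -10*sqrt(u)/3
-7933 + v(59) = -7933 - 10*sqrt(59)/3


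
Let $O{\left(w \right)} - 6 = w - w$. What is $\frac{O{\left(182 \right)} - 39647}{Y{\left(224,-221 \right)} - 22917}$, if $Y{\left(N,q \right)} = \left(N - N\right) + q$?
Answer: $\frac{39641}{23138} \approx 1.7132$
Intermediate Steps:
$O{\left(w \right)} = 6$ ($O{\left(w \right)} = 6 + \left(w - w\right) = 6 + 0 = 6$)
$Y{\left(N,q \right)} = q$ ($Y{\left(N,q \right)} = 0 + q = q$)
$\frac{O{\left(182 \right)} - 39647}{Y{\left(224,-221 \right)} - 22917} = \frac{6 - 39647}{-221 - 22917} = - \frac{39641}{-23138} = \left(-39641\right) \left(- \frac{1}{23138}\right) = \frac{39641}{23138}$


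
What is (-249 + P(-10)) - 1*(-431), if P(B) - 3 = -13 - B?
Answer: 182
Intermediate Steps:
P(B) = -10 - B (P(B) = 3 + (-13 - B) = -10 - B)
(-249 + P(-10)) - 1*(-431) = (-249 + (-10 - 1*(-10))) - 1*(-431) = (-249 + (-10 + 10)) + 431 = (-249 + 0) + 431 = -249 + 431 = 182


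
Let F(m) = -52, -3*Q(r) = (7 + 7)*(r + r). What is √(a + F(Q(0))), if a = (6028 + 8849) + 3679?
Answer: 6*√514 ≈ 136.03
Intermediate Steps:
Q(r) = -28*r/3 (Q(r) = -(7 + 7)*(r + r)/3 = -14*2*r/3 = -28*r/3)
a = 18556 (a = 14877 + 3679 = 18556)
√(a + F(Q(0))) = √(18556 - 52) = √18504 = 6*√514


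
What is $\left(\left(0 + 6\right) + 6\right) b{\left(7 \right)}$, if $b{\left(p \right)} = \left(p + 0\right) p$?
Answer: $588$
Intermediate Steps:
$b{\left(p \right)} = p^{2}$ ($b{\left(p \right)} = p p = p^{2}$)
$\left(\left(0 + 6\right) + 6\right) b{\left(7 \right)} = \left(\left(0 + 6\right) + 6\right) 7^{2} = \left(6 + 6\right) 49 = 12 \cdot 49 = 588$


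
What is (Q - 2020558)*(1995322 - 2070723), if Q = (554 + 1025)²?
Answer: -35640770883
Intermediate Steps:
Q = 2493241 (Q = 1579² = 2493241)
(Q - 2020558)*(1995322 - 2070723) = (2493241 - 2020558)*(1995322 - 2070723) = 472683*(-75401) = -35640770883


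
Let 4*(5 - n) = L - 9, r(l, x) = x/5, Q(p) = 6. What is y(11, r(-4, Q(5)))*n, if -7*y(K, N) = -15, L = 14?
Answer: 225/28 ≈ 8.0357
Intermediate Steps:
r(l, x) = x/5 (r(l, x) = x*(1/5) = x/5)
y(K, N) = 15/7 (y(K, N) = -1/7*(-15) = 15/7)
n = 15/4 (n = 5 - (14 - 9)/4 = 5 - 1/4*5 = 5 - 5/4 = 15/4 ≈ 3.7500)
y(11, r(-4, Q(5)))*n = (15/7)*(15/4) = 225/28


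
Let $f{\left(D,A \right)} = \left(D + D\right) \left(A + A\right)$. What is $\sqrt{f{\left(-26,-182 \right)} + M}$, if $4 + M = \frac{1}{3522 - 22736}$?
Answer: $\frac{\sqrt{6986320592290}}{19214} \approx 137.56$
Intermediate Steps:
$f{\left(D,A \right)} = 4 A D$ ($f{\left(D,A \right)} = 2 D 2 A = 4 A D$)
$M = - \frac{76857}{19214}$ ($M = -4 + \frac{1}{3522 - 22736} = -4 + \frac{1}{-19214} = -4 - \frac{1}{19214} = - \frac{76857}{19214} \approx -4.0001$)
$\sqrt{f{\left(-26,-182 \right)} + M} = \sqrt{4 \left(-182\right) \left(-26\right) - \frac{76857}{19214}} = \sqrt{18928 - \frac{76857}{19214}} = \sqrt{\frac{363605735}{19214}} = \frac{\sqrt{6986320592290}}{19214}$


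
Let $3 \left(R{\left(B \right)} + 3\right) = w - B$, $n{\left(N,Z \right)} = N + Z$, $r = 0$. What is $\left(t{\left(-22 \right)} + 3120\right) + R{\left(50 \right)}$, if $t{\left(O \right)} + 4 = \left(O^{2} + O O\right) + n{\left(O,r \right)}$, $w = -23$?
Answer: $\frac{12104}{3} \approx 4034.7$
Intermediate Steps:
$R{\left(B \right)} = - \frac{32}{3} - \frac{B}{3}$ ($R{\left(B \right)} = -3 + \frac{-23 - B}{3} = -3 - \left(\frac{23}{3} + \frac{B}{3}\right) = - \frac{32}{3} - \frac{B}{3}$)
$t{\left(O \right)} = -4 + O + 2 O^{2}$ ($t{\left(O \right)} = -4 + \left(\left(O^{2} + O O\right) + \left(O + 0\right)\right) = -4 + \left(\left(O^{2} + O^{2}\right) + O\right) = -4 + \left(2 O^{2} + O\right) = -4 + \left(O + 2 O^{2}\right) = -4 + O + 2 O^{2}$)
$\left(t{\left(-22 \right)} + 3120\right) + R{\left(50 \right)} = \left(\left(-4 - 22 + 2 \left(-22\right)^{2}\right) + 3120\right) - \frac{82}{3} = \left(\left(-4 - 22 + 2 \cdot 484\right) + 3120\right) - \frac{82}{3} = \left(\left(-4 - 22 + 968\right) + 3120\right) - \frac{82}{3} = \left(942 + 3120\right) - \frac{82}{3} = 4062 - \frac{82}{3} = \frac{12104}{3}$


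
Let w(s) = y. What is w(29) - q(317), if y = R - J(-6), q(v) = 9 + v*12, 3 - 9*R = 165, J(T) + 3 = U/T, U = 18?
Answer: -3825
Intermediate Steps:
J(T) = -3 + 18/T
R = -18 (R = ⅓ - ⅑*165 = ⅓ - 55/3 = -18)
q(v) = 9 + 12*v
y = -12 (y = -18 - (-3 + 18/(-6)) = -18 - (-3 + 18*(-⅙)) = -18 - (-3 - 3) = -18 - 1*(-6) = -18 + 6 = -12)
w(s) = -12
w(29) - q(317) = -12 - (9 + 12*317) = -12 - (9 + 3804) = -12 - 1*3813 = -12 - 3813 = -3825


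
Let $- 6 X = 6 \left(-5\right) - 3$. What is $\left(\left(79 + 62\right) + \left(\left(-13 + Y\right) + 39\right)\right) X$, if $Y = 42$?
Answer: $\frac{2299}{2} \approx 1149.5$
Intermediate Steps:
$X = \frac{11}{2}$ ($X = - \frac{6 \left(-5\right) - 3}{6} = - \frac{-30 - 3}{6} = \left(- \frac{1}{6}\right) \left(-33\right) = \frac{11}{2} \approx 5.5$)
$\left(\left(79 + 62\right) + \left(\left(-13 + Y\right) + 39\right)\right) X = \left(\left(79 + 62\right) + \left(\left(-13 + 42\right) + 39\right)\right) \frac{11}{2} = \left(141 + \left(29 + 39\right)\right) \frac{11}{2} = \left(141 + 68\right) \frac{11}{2} = 209 \cdot \frac{11}{2} = \frac{2299}{2}$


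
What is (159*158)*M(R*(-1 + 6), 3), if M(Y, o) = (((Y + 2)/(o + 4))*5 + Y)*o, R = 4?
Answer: 18841500/7 ≈ 2.6916e+6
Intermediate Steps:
M(Y, o) = o*(Y + 5*(2 + Y)/(4 + o)) (M(Y, o) = (((2 + Y)/(4 + o))*5 + Y)*o = (5*(2 + Y)/(4 + o) + Y)*o = (Y + 5*(2 + Y)/(4 + o))*o = o*(Y + 5*(2 + Y)/(4 + o)))
(159*158)*M(R*(-1 + 6), 3) = (159*158)*(3*(10 + 9*(4*(-1 + 6)) + (4*(-1 + 6))*3)/(4 + 3)) = 25122*(3*(10 + 9*(4*5) + (4*5)*3)/7) = 25122*(3*(⅐)*(10 + 9*20 + 20*3)) = 25122*(3*(⅐)*(10 + 180 + 60)) = 25122*(3*(⅐)*250) = 25122*(750/7) = 18841500/7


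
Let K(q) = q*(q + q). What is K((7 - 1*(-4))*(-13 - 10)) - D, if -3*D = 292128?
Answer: 225394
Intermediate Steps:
K(q) = 2*q² (K(q) = q*(2*q) = 2*q²)
D = -97376 (D = -⅓*292128 = -97376)
K((7 - 1*(-4))*(-13 - 10)) - D = 2*((7 - 1*(-4))*(-13 - 10))² - 1*(-97376) = 2*((7 + 4)*(-23))² + 97376 = 2*(11*(-23))² + 97376 = 2*(-253)² + 97376 = 2*64009 + 97376 = 128018 + 97376 = 225394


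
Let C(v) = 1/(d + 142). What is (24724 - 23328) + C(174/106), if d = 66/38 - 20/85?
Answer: 64706319/46351 ≈ 1396.0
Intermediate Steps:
d = 485/323 (d = 66*(1/38) - 20*1/85 = 33/19 - 4/17 = 485/323 ≈ 1.5015)
C(v) = 323/46351 (C(v) = 1/(485/323 + 142) = 1/(46351/323) = 323/46351)
(24724 - 23328) + C(174/106) = (24724 - 23328) + 323/46351 = 1396 + 323/46351 = 64706319/46351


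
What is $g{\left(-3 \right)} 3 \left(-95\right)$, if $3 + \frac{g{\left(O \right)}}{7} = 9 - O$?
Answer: $-17955$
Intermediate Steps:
$g{\left(O \right)} = 42 - 7 O$ ($g{\left(O \right)} = -21 + 7 \left(9 - O\right) = -21 - \left(-63 + 7 O\right) = 42 - 7 O$)
$g{\left(-3 \right)} 3 \left(-95\right) = \left(42 - -21\right) 3 \left(-95\right) = \left(42 + 21\right) 3 \left(-95\right) = 63 \cdot 3 \left(-95\right) = 189 \left(-95\right) = -17955$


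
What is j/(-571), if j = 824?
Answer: -824/571 ≈ -1.4431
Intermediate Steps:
j/(-571) = 824/(-571) = 824*(-1/571) = -824/571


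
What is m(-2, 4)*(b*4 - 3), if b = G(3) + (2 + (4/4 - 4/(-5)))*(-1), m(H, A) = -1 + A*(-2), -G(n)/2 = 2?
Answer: 1539/5 ≈ 307.80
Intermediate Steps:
G(n) = -4 (G(n) = -2*2 = -4)
m(H, A) = -1 - 2*A
b = -39/5 (b = -4 + (2 + (4/4 - 4/(-5)))*(-1) = -4 + (2 + (4*(¼) - 4*(-⅕)))*(-1) = -4 + (2 + (1 + ⅘))*(-1) = -4 + (2 + 9/5)*(-1) = -4 + (19/5)*(-1) = -4 - 19/5 = -39/5 ≈ -7.8000)
m(-2, 4)*(b*4 - 3) = (-1 - 2*4)*(-39/5*4 - 3) = (-1 - 8)*(-156/5 - 3) = -9*(-171/5) = 1539/5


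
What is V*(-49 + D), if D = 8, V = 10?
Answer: -410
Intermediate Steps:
V*(-49 + D) = 10*(-49 + 8) = 10*(-41) = -410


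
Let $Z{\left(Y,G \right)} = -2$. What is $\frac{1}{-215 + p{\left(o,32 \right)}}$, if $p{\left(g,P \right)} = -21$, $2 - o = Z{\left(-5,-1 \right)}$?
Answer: $- \frac{1}{236} \approx -0.0042373$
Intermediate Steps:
$o = 4$ ($o = 2 - -2 = 2 + 2 = 4$)
$\frac{1}{-215 + p{\left(o,32 \right)}} = \frac{1}{-215 - 21} = \frac{1}{-236} = - \frac{1}{236}$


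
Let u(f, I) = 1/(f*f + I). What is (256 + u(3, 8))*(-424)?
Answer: -1845672/17 ≈ -1.0857e+5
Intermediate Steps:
u(f, I) = 1/(I + f**2) (u(f, I) = 1/(f**2 + I) = 1/(I + f**2))
(256 + u(3, 8))*(-424) = (256 + 1/(8 + 3**2))*(-424) = (256 + 1/(8 + 9))*(-424) = (256 + 1/17)*(-424) = (4353/17)*(-424) = -1845672/17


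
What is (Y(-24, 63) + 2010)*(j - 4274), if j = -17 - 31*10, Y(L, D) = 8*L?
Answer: -8364618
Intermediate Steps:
j = -327 (j = -17 - 310 = -327)
(Y(-24, 63) + 2010)*(j - 4274) = (8*(-24) + 2010)*(-327 - 4274) = (-192 + 2010)*(-4601) = 1818*(-4601) = -8364618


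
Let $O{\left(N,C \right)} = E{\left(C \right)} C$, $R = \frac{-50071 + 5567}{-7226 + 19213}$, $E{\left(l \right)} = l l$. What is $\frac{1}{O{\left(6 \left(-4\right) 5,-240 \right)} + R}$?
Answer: $- \frac{11987}{165708332504} \approx -7.2338 \cdot 10^{-8}$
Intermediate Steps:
$E{\left(l \right)} = l^{2}$
$R = - \frac{44504}{11987} \approx -3.7127$
$O{\left(N,C \right)} = C^{3}$ ($O{\left(N,C \right)} = C^{2} C = C^{3}$)
$\frac{1}{O{\left(6 \left(-4\right) 5,-240 \right)} + R} = \frac{1}{\left(-240\right)^{3} - \frac{44504}{11987}} = \frac{1}{-13824000 - \frac{44504}{11987}} = \frac{1}{- \frac{165708332504}{11987}} = - \frac{11987}{165708332504}$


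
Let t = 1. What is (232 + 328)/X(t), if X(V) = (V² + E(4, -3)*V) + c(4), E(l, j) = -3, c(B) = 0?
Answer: -280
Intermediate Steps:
X(V) = V² - 3*V (X(V) = (V² - 3*V) + 0 = V² - 3*V)
(232 + 328)/X(t) = (232 + 328)/((1*(-3 + 1))) = 560/((1*(-2))) = 560/(-2) = 560*(-½) = -280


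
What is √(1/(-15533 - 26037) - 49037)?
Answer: I*√84739118542870/41570 ≈ 221.44*I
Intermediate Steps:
√(1/(-15533 - 26037) - 49037) = √(1/(-41570) - 49037) = √(-1/41570 - 49037) = √(-2038468091/41570) = I*√84739118542870/41570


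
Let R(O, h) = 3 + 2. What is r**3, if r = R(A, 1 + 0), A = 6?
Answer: 125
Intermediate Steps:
R(O, h) = 5
r = 5
r**3 = 5**3 = 125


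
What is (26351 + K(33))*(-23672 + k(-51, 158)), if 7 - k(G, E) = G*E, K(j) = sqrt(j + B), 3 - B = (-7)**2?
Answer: -411260057 - 15607*I*sqrt(13) ≈ -4.1126e+8 - 56272.0*I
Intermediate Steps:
B = -46 (B = 3 - 1*(-7)**2 = 3 - 1*49 = 3 - 49 = -46)
K(j) = sqrt(-46 + j) (K(j) = sqrt(j - 46) = sqrt(-46 + j))
k(G, E) = 7 - E*G (k(G, E) = 7 - G*E = 7 - E*G)
(26351 + K(33))*(-23672 + k(-51, 158)) = (26351 + sqrt(-46 + 33))*(-23672 + (7 - 1*158*(-51))) = (26351 + sqrt(-13))*(-23672 + (7 + 8058)) = (26351 + I*sqrt(13))*(-23672 + 8065) = (26351 + I*sqrt(13))*(-15607) = -411260057 - 15607*I*sqrt(13)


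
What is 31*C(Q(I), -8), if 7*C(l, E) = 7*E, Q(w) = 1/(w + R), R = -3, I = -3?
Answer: -248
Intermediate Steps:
Q(w) = 1/(-3 + w) (Q(w) = 1/(w - 3) = 1/(-3 + w))
C(l, E) = E (C(l, E) = (7*E)/7 = E)
31*C(Q(I), -8) = 31*(-8) = -248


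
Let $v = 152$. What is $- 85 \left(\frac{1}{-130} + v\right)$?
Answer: $- \frac{335903}{26} \approx -12919.0$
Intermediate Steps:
$- 85 \left(\frac{1}{-130} + v\right) = - 85 \left(\frac{1}{-130} + 152\right) = - 85 \left(- \frac{1}{130} + 152\right) = \left(-85\right) \frac{19759}{130} = - \frac{335903}{26}$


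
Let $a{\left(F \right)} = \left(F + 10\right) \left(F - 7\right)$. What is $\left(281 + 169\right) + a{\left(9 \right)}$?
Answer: $488$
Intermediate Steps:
$a{\left(F \right)} = \left(-7 + F\right) \left(10 + F\right)$ ($a{\left(F \right)} = \left(10 + F\right) \left(-7 + F\right) = \left(-7 + F\right) \left(10 + F\right)$)
$\left(281 + 169\right) + a{\left(9 \right)} = \left(281 + 169\right) + \left(-70 + 9^{2} + 3 \cdot 9\right) = 450 + \left(-70 + 81 + 27\right) = 450 + 38 = 488$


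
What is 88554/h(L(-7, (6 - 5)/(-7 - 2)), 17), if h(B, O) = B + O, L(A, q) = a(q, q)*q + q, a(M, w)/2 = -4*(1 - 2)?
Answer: 44277/8 ≈ 5534.6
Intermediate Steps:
a(M, w) = 8 (a(M, w) = 2*(-4*(1 - 2)) = 2*(-4*(-1)) = 2*4 = 8)
L(A, q) = 9*q (L(A, q) = 8*q + q = 9*q)
88554/h(L(-7, (6 - 5)/(-7 - 2)), 17) = 88554/(9*((6 - 5)/(-7 - 2)) + 17) = 88554/(9*(1/(-9)) + 17) = 88554/(9*(1*(-⅑)) + 17) = 88554/(9*(-⅑) + 17) = 88554/(-1 + 17) = 88554/16 = 88554*(1/16) = 44277/8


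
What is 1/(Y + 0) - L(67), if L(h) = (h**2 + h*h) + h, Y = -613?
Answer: -5544586/613 ≈ -9045.0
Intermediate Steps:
L(h) = h + 2*h**2 (L(h) = (h**2 + h**2) + h = 2*h**2 + h = h + 2*h**2)
1/(Y + 0) - L(67) = 1/(-613 + 0) - 67*(1 + 2*67) = 1/(-613) - 67*(1 + 134) = -1/613 - 67*135 = -1/613 - 1*9045 = -1/613 - 9045 = -5544586/613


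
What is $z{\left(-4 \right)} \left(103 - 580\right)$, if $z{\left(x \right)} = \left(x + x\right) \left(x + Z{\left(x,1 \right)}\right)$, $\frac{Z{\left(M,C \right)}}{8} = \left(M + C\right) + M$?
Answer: $-228960$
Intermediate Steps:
$Z{\left(M,C \right)} = 8 C + 16 M$ ($Z{\left(M,C \right)} = 8 \left(\left(M + C\right) + M\right) = 8 \left(\left(C + M\right) + M\right) = 8 \left(C + 2 M\right) = 8 C + 16 M$)
$z{\left(x \right)} = 2 x \left(8 + 17 x\right)$ ($z{\left(x \right)} = \left(x + x\right) \left(x + \left(8 \cdot 1 + 16 x\right)\right) = 2 x \left(x + \left(8 + 16 x\right)\right) = 2 x \left(8 + 17 x\right)$)
$z{\left(-4 \right)} \left(103 - 580\right) = 2 \left(-4\right) \left(8 + 17 \left(-4\right)\right) \left(103 - 580\right) = 2 \left(-4\right) \left(8 - 68\right) \left(103 - 580\right) = 2 \left(-4\right) \left(-60\right) \left(-477\right) = 480 \left(-477\right) = -228960$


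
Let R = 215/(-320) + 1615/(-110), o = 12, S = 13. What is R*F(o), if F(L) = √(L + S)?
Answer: -54045/704 ≈ -76.768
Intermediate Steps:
F(L) = √(13 + L) (F(L) = √(L + 13) = √(13 + L))
R = -10809/704 (R = 215*(-1/320) + 1615*(-1/110) = -43/64 - 323/22 = -10809/704 ≈ -15.354)
R*F(o) = -10809*√(13 + 12)/704 = -10809*√25/704 = -10809/704*5 = -54045/704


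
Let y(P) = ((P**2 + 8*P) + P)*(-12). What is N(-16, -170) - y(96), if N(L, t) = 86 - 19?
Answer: 121027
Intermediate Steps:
N(L, t) = 67
y(P) = -108*P - 12*P**2 (y(P) = (P**2 + 9*P)*(-12) = -108*P - 12*P**2)
N(-16, -170) - y(96) = 67 - (-12)*96*(9 + 96) = 67 - (-12)*96*105 = 67 - 1*(-120960) = 67 + 120960 = 121027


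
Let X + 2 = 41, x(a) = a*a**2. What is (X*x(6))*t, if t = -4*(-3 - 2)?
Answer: 168480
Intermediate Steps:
x(a) = a**3
X = 39 (X = -2 + 41 = 39)
t = 20 (t = -4*(-5) = 20)
(X*x(6))*t = (39*6**3)*20 = (39*216)*20 = 8424*20 = 168480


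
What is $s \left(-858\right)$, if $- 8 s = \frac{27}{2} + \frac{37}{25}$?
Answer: $\frac{321321}{200} \approx 1606.6$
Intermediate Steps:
$s = - \frac{749}{400}$ ($s = - \frac{\frac{27}{2} + \frac{37}{25}}{8} = \left(- \frac{1}{8}\right) \frac{749}{50} = - \frac{749}{400} \approx -1.8725$)
$s \left(-858\right) = \left(- \frac{749}{400}\right) \left(-858\right) = \frac{321321}{200}$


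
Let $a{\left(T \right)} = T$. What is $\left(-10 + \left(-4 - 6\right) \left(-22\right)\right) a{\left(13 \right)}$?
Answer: $2730$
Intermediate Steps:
$\left(-10 + \left(-4 - 6\right) \left(-22\right)\right) a{\left(13 \right)} = \left(-10 + \left(-4 - 6\right) \left(-22\right)\right) 13 = \left(-10 - -220\right) 13 = \left(-10 + 220\right) 13 = 210 \cdot 13 = 2730$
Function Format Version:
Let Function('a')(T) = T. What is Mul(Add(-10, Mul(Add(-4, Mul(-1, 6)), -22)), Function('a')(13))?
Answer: 2730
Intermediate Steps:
Mul(Add(-10, Mul(Add(-4, Mul(-1, 6)), -22)), Function('a')(13)) = Mul(Add(-10, Mul(Add(-4, Mul(-1, 6)), -22)), 13) = Mul(Add(-10, Mul(Add(-4, -6), -22)), 13) = Mul(Add(-10, Mul(-10, -22)), 13) = Mul(Add(-10, 220), 13) = Mul(210, 13) = 2730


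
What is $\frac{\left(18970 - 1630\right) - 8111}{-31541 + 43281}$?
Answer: $\frac{9229}{11740} \approx 0.78612$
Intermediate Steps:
$\frac{\left(18970 - 1630\right) - 8111}{-31541 + 43281} = \frac{17340 - 8111}{11740} = 9229 \cdot \frac{1}{11740} = \frac{9229}{11740}$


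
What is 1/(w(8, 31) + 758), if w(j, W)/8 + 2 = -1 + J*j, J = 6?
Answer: 1/1118 ≈ 0.00089445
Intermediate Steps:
w(j, W) = -24 + 48*j (w(j, W) = -16 + 8*(-1 + 6*j) = -16 + (-8 + 48*j) = -24 + 48*j)
1/(w(8, 31) + 758) = 1/((-24 + 48*8) + 758) = 1/((-24 + 384) + 758) = 1/(360 + 758) = 1/1118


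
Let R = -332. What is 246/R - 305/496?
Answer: -55819/41168 ≈ -1.3559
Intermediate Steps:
246/R - 305/496 = 246/(-332) - 305/496 = 246*(-1/332) - 305*1/496 = -123/166 - 305/496 = -55819/41168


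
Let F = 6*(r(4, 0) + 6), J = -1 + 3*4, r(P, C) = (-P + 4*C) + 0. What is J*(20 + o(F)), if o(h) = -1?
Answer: 209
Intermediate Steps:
r(P, C) = -P + 4*C
J = 11 (J = -1 + 12 = 11)
F = 12 (F = 6*((-1*4 + 4*0) + 6) = 6*((-4 + 0) + 6) = 6*(-4 + 6) = 6*2 = 12)
J*(20 + o(F)) = 11*(20 - 1) = 11*19 = 209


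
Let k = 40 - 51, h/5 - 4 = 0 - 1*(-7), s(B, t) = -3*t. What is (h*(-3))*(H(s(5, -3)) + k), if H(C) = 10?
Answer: 165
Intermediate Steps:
h = 55 (h = 20 + 5*(0 - 1*(-7)) = 20 + 5*(0 + 7) = 20 + 5*7 = 20 + 35 = 55)
k = -11
(h*(-3))*(H(s(5, -3)) + k) = (55*(-3))*(10 - 11) = -165*(-1) = 165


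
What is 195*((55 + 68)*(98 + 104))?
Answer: 4844970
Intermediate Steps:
195*((55 + 68)*(98 + 104)) = 195*(123*202) = 195*24846 = 4844970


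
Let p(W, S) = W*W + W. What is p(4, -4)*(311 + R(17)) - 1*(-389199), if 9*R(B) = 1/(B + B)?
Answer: 60499117/153 ≈ 3.9542e+5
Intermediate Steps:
R(B) = 1/(18*B) (R(B) = 1/(9*(B + B)) = 1/(9*((2*B))) = (1/(2*B))/9 = 1/(18*B))
p(W, S) = W + W**2 (p(W, S) = W**2 + W = W + W**2)
p(4, -4)*(311 + R(17)) - 1*(-389199) = (4*(1 + 4))*(311 + (1/18)/17) - 1*(-389199) = (4*5)*(311 + (1/18)*(1/17)) + 389199 = 20*(311 + 1/306) + 389199 = 20*(95167/306) + 389199 = 951670/153 + 389199 = 60499117/153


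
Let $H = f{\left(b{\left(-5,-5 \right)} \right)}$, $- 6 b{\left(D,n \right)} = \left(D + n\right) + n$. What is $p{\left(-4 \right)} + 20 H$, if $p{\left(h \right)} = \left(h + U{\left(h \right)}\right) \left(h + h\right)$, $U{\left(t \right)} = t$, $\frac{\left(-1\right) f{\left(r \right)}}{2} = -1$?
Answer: $104$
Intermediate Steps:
$b{\left(D,n \right)} = - \frac{n}{3} - \frac{D}{6}$ ($b{\left(D,n \right)} = - \frac{\left(D + n\right) + n}{6} = - \frac{D + 2 n}{6} = - \frac{n}{3} - \frac{D}{6}$)
$f{\left(r \right)} = 2$ ($f{\left(r \right)} = \left(-2\right) \left(-1\right) = 2$)
$H = 2$
$p{\left(h \right)} = 4 h^{2}$ ($p{\left(h \right)} = \left(h + h\right) \left(h + h\right) = 2 h 2 h = 4 h^{2}$)
$p{\left(-4 \right)} + 20 H = 4 \left(-4\right)^{2} + 20 \cdot 2 = 4 \cdot 16 + 40 = 64 + 40 = 104$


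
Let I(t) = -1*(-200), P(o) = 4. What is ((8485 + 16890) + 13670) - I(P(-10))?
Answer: 38845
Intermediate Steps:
I(t) = 200
((8485 + 16890) + 13670) - I(P(-10)) = ((8485 + 16890) + 13670) - 1*200 = (25375 + 13670) - 200 = 39045 - 200 = 38845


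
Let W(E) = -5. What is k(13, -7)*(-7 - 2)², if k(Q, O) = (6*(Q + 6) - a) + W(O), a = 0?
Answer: 8829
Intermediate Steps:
k(Q, O) = 31 + 6*Q (k(Q, O) = (6*(Q + 6) - 1*0) - 5 = (6*(6 + Q) + 0) - 5 = ((36 + 6*Q) + 0) - 5 = (36 + 6*Q) - 5 = 31 + 6*Q)
k(13, -7)*(-7 - 2)² = (31 + 6*13)*(-7 - 2)² = (31 + 78)*(-9)² = 109*81 = 8829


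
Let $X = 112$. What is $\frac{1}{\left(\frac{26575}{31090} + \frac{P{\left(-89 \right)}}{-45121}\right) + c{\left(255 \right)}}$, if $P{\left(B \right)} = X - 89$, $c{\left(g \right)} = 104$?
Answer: $\frac{280562378}{29418162413} \approx 0.009537$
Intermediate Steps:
$P{\left(B \right)} = 23$ ($P{\left(B \right)} = 112 - 89 = 23$)
$\frac{1}{\left(\frac{26575}{31090} + \frac{P{\left(-89 \right)}}{-45121}\right) + c{\left(255 \right)}} = \frac{1}{\left(\frac{26575}{31090} + \frac{23}{-45121}\right) + 104} = \frac{1}{\left(26575 \cdot \frac{1}{31090} + 23 \left(- \frac{1}{45121}\right)\right) + 104} = \frac{1}{\left(\frac{5315}{6218} - \frac{23}{45121}\right) + 104} = \frac{1}{\frac{239675101}{280562378} + 104} = \frac{1}{\frac{29418162413}{280562378}} = \frac{280562378}{29418162413}$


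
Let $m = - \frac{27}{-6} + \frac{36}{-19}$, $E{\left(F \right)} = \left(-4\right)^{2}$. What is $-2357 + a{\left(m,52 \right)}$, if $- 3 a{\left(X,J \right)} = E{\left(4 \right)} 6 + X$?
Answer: $- \frac{90815}{38} \approx -2389.9$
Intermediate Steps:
$E{\left(F \right)} = 16$
$m = \frac{99}{38}$ ($m = \left(-27\right) \left(- \frac{1}{6}\right) + 36 \left(- \frac{1}{19}\right) = \frac{9}{2} - \frac{36}{19} = \frac{99}{38} \approx 2.6053$)
$a{\left(X,J \right)} = -32 - \frac{X}{3}$ ($a{\left(X,J \right)} = - \frac{16 \cdot 6 + X}{3} = - \frac{96 + X}{3} = -32 - \frac{X}{3}$)
$-2357 + a{\left(m,52 \right)} = -2357 - \frac{1249}{38} = - \frac{90815}{38}$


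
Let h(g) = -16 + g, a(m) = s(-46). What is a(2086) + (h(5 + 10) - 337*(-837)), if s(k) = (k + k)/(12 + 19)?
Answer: 8744016/31 ≈ 2.8207e+5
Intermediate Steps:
s(k) = 2*k/31 (s(k) = (2*k)/31 = (2*k)*(1/31) = 2*k/31)
a(m) = -92/31 (a(m) = (2/31)*(-46) = -92/31)
a(2086) + (h(5 + 10) - 337*(-837)) = -92/31 + ((-16 + (5 + 10)) - 337*(-837)) = -92/31 + ((-16 + 15) + 282069) = -92/31 + (-1 + 282069) = -92/31 + 282068 = 8744016/31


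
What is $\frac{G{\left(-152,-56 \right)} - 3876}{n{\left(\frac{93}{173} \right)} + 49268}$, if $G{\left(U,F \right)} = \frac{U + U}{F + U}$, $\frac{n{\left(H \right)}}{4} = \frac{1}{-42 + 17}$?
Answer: $- \frac{1259225}{16012048} \approx -0.078642$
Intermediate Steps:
$n{\left(H \right)} = - \frac{4}{25}$ ($n{\left(H \right)} = \frac{4}{-42 + 17} = \frac{4}{-25} = 4 \left(- \frac{1}{25}\right) = - \frac{4}{25}$)
$G{\left(U,F \right)} = \frac{2 U}{F + U}$
$\frac{G{\left(-152,-56 \right)} - 3876}{n{\left(\frac{93}{173} \right)} + 49268} = \frac{2 \left(-152\right) \frac{1}{-56 - 152} - 3876}{- \frac{4}{25} + 49268} = \frac{2 \left(-152\right) \frac{1}{-208} - 3876}{\frac{1231696}{25}} = \left(2 \left(-152\right) \left(- \frac{1}{208}\right) - 3876\right) \frac{25}{1231696} = \left(\frac{19}{13} - 3876\right) \frac{25}{1231696} = \left(- \frac{50369}{13}\right) \frac{25}{1231696} = - \frac{1259225}{16012048}$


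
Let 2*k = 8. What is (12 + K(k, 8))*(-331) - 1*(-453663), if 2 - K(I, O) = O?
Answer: 451677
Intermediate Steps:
k = 4 (k = (½)*8 = 4)
K(I, O) = 2 - O
(12 + K(k, 8))*(-331) - 1*(-453663) = (12 + (2 - 1*8))*(-331) - 1*(-453663) = (12 + (2 - 8))*(-331) + 453663 = (12 - 6)*(-331) + 453663 = 6*(-331) + 453663 = -1986 + 453663 = 451677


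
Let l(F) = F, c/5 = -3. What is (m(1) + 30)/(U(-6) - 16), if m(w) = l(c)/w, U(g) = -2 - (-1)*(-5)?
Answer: -15/23 ≈ -0.65217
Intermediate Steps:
c = -15 (c = 5*(-3) = -15)
U(g) = -7 (U(g) = -2 - 1*5 = -2 - 5 = -7)
m(w) = -15/w
(m(1) + 30)/(U(-6) - 16) = (-15/1 + 30)/(-7 - 16) = (-15*1 + 30)/(-23) = (-15 + 30)*(-1/23) = 15*(-1/23) = -15/23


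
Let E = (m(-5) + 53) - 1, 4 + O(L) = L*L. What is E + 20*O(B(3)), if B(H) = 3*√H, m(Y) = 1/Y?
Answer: 2559/5 ≈ 511.80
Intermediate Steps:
O(L) = -4 + L² (O(L) = -4 + L*L = -4 + L²)
E = 259/5 (E = (1/(-5) + 53) - 1 = (-⅕ + 53) - 1 = 264/5 - 1 = 259/5 ≈ 51.800)
E + 20*O(B(3)) = 259/5 + 20*(-4 + (3*√3)²) = 259/5 + 20*(-4 + 27) = 259/5 + 20*23 = 259/5 + 460 = 2559/5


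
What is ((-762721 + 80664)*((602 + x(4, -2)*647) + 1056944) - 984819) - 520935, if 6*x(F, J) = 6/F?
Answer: -2885673922383/4 ≈ -7.2142e+11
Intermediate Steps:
x(F, J) = 1/F (x(F, J) = (6/F)/6 = 1/F)
((-762721 + 80664)*((602 + x(4, -2)*647) + 1056944) - 984819) - 520935 = ((-762721 + 80664)*((602 + 647/4) + 1056944) - 984819) - 520935 = (-682057*((602 + (¼)*647) + 1056944) - 984819) - 520935 = (-682057*((602 + 647/4) + 1056944) - 984819) - 520935 = (-682057*(3055/4 + 1056944) - 984819) - 520935 = (-682057*4230831/4 - 984819) - 520935 = (-2885667899367/4 - 984819) - 520935 = -2885671838643/4 - 520935 = -2885673922383/4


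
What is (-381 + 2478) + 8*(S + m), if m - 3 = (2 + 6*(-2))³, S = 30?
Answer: -5639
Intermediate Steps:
m = -997 (m = 3 + (2 + 6*(-2))³ = 3 + (2 - 12)³ = 3 + (-10)³ = 3 - 1000 = -997)
(-381 + 2478) + 8*(S + m) = (-381 + 2478) + 8*(30 - 997) = 2097 + 8*(-967) = 2097 - 7736 = -5639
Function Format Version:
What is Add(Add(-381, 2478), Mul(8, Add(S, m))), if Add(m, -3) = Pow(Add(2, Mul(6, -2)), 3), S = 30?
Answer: -5639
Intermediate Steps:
m = -997 (m = Add(3, Pow(Add(2, Mul(6, -2)), 3)) = Add(3, Pow(Add(2, -12), 3)) = Add(3, Pow(-10, 3)) = Add(3, -1000) = -997)
Add(Add(-381, 2478), Mul(8, Add(S, m))) = Add(Add(-381, 2478), Mul(8, Add(30, -997))) = Add(2097, Mul(8, -967)) = Add(2097, -7736) = -5639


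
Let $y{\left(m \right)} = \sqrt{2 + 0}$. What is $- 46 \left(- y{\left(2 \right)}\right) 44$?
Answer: $2024 \sqrt{2} \approx 2862.4$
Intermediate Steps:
$y{\left(m \right)} = \sqrt{2}$
$- 46 \left(- y{\left(2 \right)}\right) 44 = - 46 \left(- \sqrt{2}\right) 44 = 46 \sqrt{2} \cdot 44 = 2024 \sqrt{2}$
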